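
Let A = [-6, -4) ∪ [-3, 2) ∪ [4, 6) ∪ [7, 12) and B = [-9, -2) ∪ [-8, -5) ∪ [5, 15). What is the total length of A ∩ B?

9

Merge the second list: [-9, -2), [5, 15).
A ∩ B = [-6, -4), [-3, -2), [5, 6), [7, 12).
Total: 2 + 1 + 1 + 5 = 9.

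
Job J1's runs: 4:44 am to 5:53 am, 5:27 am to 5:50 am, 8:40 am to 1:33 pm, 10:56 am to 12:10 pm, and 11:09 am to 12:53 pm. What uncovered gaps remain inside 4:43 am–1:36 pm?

Covered (merged): 4:44 am–5:53 am, 8:40 am–1:33 pm.
Uncovered inside 4:43 am–1:36 pm: 4:43 am–4:44 am, 5:53 am–8:40 am, 1:33 pm–1:36 pm.

4:43 am–4:44 am, 5:53 am–8:40 am, 1:33 pm–1:36 pm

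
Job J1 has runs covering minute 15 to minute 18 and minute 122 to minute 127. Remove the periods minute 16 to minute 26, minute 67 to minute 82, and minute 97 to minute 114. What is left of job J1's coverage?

minute 15 to minute 16, minute 122 to minute 127

minute 15 to minute 18 \ B = minute 15 to minute 16.
minute 122 to minute 127: nothing removed.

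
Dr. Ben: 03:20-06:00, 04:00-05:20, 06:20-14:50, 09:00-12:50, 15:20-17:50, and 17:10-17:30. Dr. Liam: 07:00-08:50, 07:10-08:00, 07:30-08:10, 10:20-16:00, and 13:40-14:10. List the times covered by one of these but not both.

A, merged: 03:20–06:00, 06:20–14:50, 15:20–17:50.
B, merged: 07:00–08:50, 10:20–16:00.
A but not B: 03:20–06:00, 06:20–07:00, 08:50–10:20, 16:00–17:50.
B but not A: 14:50–15:20.
Combining gives A △ B.

03:20–06:00, 06:20–07:00, 08:50–10:20, 14:50–15:20, 16:00–17:50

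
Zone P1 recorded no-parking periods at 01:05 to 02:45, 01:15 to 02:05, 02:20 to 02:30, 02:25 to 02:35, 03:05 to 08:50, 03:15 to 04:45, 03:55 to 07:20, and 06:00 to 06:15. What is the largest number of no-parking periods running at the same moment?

At 02:25, 3 of the intervals are simultaneously active.
No point has more.

3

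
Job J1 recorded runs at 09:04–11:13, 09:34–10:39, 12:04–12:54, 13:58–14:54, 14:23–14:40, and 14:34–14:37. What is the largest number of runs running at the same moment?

3

Sweep endpoints in order; track running count of active intervals.
Peak of 3 reached at 14:34.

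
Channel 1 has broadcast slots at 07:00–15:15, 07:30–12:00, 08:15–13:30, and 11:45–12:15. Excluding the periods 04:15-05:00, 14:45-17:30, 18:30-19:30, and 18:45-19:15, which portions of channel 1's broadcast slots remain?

First set merges to 07:00-15:15.
Second set merges to 04:15-05:00, 14:45-17:30, 18:30-19:30.
07:00-15:15 minus B → 07:00-14:45.

07:00-14:45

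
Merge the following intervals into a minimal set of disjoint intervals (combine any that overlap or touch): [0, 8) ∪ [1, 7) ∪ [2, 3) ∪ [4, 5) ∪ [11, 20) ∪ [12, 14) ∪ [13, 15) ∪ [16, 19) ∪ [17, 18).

[1, 7) overlaps/touches [0, 8) → extend to [0, 8).
[2, 3) overlaps/touches [0, 8) → extend to [0, 8).
[4, 5) overlaps/touches [0, 8) → extend to [0, 8).
[11, 20) is disjoint → start new block.
[12, 14) overlaps/touches [11, 20) → extend to [11, 20).
[13, 15) overlaps/touches [11, 20) → extend to [11, 20).
[16, 19) overlaps/touches [11, 20) → extend to [11, 20).
[17, 18) overlaps/touches [11, 20) → extend to [11, 20).

[0, 8) ∪ [11, 20)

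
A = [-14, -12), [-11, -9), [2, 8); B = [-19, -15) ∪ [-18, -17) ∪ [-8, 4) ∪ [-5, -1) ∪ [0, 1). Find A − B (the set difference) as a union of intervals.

B, merged: [-19, -15), [-8, 4).
[-14, -12): no B overlap → unchanged.
[-11, -9): no B overlap → unchanged.
[2, 8) minus B → [4, 8).

[-14, -12) ∪ [-11, -9) ∪ [4, 8)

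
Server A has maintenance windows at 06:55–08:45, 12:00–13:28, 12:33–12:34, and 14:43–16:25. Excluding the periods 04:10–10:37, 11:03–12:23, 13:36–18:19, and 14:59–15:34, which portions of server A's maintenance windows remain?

Merge the first list: 06:55–08:45, 12:00–13:28, 14:43–16:25.
Merge the second list: 04:10–10:37, 11:03–12:23, 13:36–18:19.
06:55–08:45: entirely removed.
12:00–13:28 \ B = 12:23–13:28.
14:43–16:25: entirely removed.

12:23–13:28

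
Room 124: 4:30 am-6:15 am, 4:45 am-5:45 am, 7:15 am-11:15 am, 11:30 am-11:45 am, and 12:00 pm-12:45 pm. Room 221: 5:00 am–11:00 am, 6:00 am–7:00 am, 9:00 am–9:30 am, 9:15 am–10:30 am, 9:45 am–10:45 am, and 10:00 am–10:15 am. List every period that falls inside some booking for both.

5:00 am–6:15 am, 7:15 am–11:00 am

Merge the first list: 4:30 am–6:15 am, 7:15 am–11:15 am, 11:30 am–11:45 am, 12:00 pm–12:45 pm.
Merge the second list: 5:00 am–11:00 am.
4:30 am–6:15 am overlaps B on 5:00 am–6:15 am.
7:15 am–11:15 am overlaps B on 7:15 am–11:00 am.
11:30 am–11:45 am falls entirely outside B.
12:00 pm–12:45 pm falls entirely outside B.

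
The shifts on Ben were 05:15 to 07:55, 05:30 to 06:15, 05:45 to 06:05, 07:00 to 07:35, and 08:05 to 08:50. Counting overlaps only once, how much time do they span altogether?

3 h 25 min

Merged: 05:15-07:55, 08:05-08:50.
Lengths: 2 h 40 min + 45 min = 3 h 25 min.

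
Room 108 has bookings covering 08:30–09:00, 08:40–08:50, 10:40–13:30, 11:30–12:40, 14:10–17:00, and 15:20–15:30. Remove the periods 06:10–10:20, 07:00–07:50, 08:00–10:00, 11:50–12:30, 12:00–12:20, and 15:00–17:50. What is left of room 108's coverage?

First set merges to 08:30–09:00, 10:40–13:30, 14:10–17:00.
Second set merges to 06:10–10:20, 11:50–12:30, 15:00–17:50.
08:30–09:00 lies entirely inside B → drops out.
10:40–13:30 with B removed leaves 10:40–11:50, 12:30–13:30.
14:10–17:00 with B removed leaves 14:10–15:00.

10:40–11:50, 12:30–13:30, 14:10–15:00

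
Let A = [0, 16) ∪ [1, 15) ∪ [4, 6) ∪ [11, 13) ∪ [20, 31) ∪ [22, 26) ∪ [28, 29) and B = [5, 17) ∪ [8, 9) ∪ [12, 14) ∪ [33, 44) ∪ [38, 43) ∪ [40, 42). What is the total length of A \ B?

Merge the first list: [0, 16), [20, 31).
Merge the second list: [5, 17), [33, 44).
A \ B = [0, 5), [20, 31).
Total: 5 + 11 = 16.

16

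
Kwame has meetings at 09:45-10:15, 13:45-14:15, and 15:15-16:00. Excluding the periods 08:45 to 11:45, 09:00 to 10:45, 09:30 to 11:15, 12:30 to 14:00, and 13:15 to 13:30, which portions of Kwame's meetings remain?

14:00-14:15, 15:15-16:00

B, merged: 08:45-11:45, 12:30-14:00.
09:45-10:15 lies entirely inside B → drops out.
13:45-14:15 with B removed leaves 14:00-14:15.
15:15-16:00 is untouched.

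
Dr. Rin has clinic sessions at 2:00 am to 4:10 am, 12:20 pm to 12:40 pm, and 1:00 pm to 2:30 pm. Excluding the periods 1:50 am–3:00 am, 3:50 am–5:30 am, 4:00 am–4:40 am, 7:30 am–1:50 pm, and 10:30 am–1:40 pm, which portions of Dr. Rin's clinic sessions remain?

Second set merges to 1:50 am–3:00 am, 3:50 am–5:30 am, 7:30 am–1:50 pm.
2:00 am–4:10 am with B removed leaves 3:00 am–3:50 am.
12:20 pm–12:40 pm lies entirely inside B → drops out.
1:00 pm–2:30 pm with B removed leaves 1:50 pm–2:30 pm.

3:00 am–3:50 am, 1:50 pm–2:30 pm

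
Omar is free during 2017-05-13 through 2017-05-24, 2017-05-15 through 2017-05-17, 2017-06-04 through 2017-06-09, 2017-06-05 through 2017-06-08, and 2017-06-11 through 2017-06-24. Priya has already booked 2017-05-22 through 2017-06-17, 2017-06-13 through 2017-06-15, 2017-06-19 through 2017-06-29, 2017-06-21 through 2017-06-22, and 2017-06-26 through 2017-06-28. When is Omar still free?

2017-05-13 through 2017-05-21, 2017-06-18 through 2017-06-18

A, merged: 2017-05-13 through 2017-05-24, 2017-06-04 through 2017-06-09, 2017-06-11 through 2017-06-24.
B, merged: 2017-05-22 through 2017-06-17, 2017-06-19 through 2017-06-29.
2017-05-13 through 2017-05-24 minus B → 2017-05-13 through 2017-05-21.
2017-06-04 through 2017-06-09: fully covered by B → removed.
2017-06-11 through 2017-06-24 minus B → 2017-06-18 through 2017-06-18.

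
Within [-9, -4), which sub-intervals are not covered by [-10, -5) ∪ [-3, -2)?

[-5, -4)

The merged coverage is [-10, -5), [-3, -2).
Complement within [-9, -4): [-5, -4).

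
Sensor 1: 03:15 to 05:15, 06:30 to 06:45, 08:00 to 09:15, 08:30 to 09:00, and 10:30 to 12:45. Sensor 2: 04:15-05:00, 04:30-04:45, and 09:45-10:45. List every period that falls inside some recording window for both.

04:15–05:00, 10:30–10:45

A, merged: 03:15–05:15, 06:30–06:45, 08:00–09:15, 10:30–12:45.
B, merged: 04:15–05:00, 09:45–10:45.
03:15–05:15 overlaps B on 04:15–05:00.
06:30–06:45 falls entirely outside B.
08:00–09:15 falls entirely outside B.
10:30–12:45 overlaps B on 10:30–10:45.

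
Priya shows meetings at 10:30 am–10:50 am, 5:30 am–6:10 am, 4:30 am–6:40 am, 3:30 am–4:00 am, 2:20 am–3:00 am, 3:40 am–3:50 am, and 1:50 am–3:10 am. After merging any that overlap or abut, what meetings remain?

1:50 am–3:10 am, 3:30 am–4:00 am, 4:30 am–6:40 am, 10:30 am–10:50 am

Sort by start: 1:50 am–3:10 am, 2:20 am–3:00 am, 3:30 am–4:00 am, 3:40 am–3:50 am, 4:30 am–6:40 am, 5:30 am–6:10 am, 10:30 am–10:50 am.
2:20 am–3:00 am overlaps/touches 1:50 am–3:10 am → extend to 1:50 am–3:10 am.
3:30 am–4:00 am is disjoint → start new block.
3:40 am–3:50 am overlaps/touches 3:30 am–4:00 am → extend to 3:30 am–4:00 am.
4:30 am–6:40 am is disjoint → start new block.
5:30 am–6:10 am overlaps/touches 4:30 am–6:40 am → extend to 4:30 am–6:40 am.
10:30 am–10:50 am is disjoint → start new block.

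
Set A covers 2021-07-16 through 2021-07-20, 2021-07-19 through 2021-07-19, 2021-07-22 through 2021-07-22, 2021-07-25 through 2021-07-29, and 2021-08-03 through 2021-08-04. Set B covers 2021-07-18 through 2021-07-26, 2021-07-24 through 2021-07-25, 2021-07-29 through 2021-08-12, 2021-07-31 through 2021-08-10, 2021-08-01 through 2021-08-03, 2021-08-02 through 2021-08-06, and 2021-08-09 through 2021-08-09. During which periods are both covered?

First set merges to 2021-07-16 through 2021-07-20, 2021-07-22 through 2021-07-22, 2021-07-25 through 2021-07-29, 2021-08-03 through 2021-08-04.
Second set merges to 2021-07-18 through 2021-07-26, 2021-07-29 through 2021-08-12.
2021-07-16 through 2021-07-20 overlaps B on 2021-07-18 through 2021-07-20.
2021-07-22 through 2021-07-22 overlaps B on 2021-07-22 through 2021-07-22.
2021-07-25 through 2021-07-29 overlaps B on 2021-07-25 through 2021-07-26, 2021-07-29 through 2021-07-29.
2021-08-03 through 2021-08-04 overlaps B on 2021-08-03 through 2021-08-04.

2021-07-18 through 2021-07-20, 2021-07-22 through 2021-07-22, 2021-07-25 through 2021-07-26, 2021-07-29 through 2021-07-29, 2021-08-03 through 2021-08-04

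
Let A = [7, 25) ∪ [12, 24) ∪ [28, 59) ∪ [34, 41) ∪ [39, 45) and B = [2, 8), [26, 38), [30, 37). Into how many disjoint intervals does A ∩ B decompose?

Merge the first list: [7, 25), [28, 59).
Merge the second list: [2, 8), [26, 38).
A ∩ B = [7, 8), [28, 38).
That is 2 disjoint pieces.

2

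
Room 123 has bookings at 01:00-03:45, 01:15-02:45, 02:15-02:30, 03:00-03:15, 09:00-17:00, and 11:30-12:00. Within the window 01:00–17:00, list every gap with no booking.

After merging, the occupied span is 01:00-03:45, 09:00-17:00.
Gaps within 01:00-17:00: 03:45-09:00.

03:45-09:00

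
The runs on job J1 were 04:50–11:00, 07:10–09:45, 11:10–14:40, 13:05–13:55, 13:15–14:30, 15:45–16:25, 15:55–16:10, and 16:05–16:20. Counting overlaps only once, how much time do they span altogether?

10 h 20 min

Merged: 04:50–11:00, 11:10–14:40, 15:45–16:25.
Lengths: 6 h 10 min + 3 h 30 min + 40 min = 10 h 20 min.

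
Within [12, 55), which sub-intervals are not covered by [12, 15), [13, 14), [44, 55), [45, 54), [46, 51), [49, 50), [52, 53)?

After merging, the occupied span is [12, 15), [44, 55).
Gaps within [12, 55): [15, 44).

[15, 44)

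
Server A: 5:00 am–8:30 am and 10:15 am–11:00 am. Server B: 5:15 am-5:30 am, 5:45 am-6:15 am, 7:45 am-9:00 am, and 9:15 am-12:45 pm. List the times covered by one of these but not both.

5:00 am-5:15 am, 5:30 am-5:45 am, 6:15 am-7:45 am, 8:30 am-9:00 am, 9:15 am-10:15 am, 11:00 am-12:45 pm

Only in the first: 5:00 am-5:15 am, 5:30 am-5:45 am, 6:15 am-7:45 am.
Only in the second: 8:30 am-9:00 am, 9:15 am-10:15 am, 11:00 am-12:45 pm.
Together these are the periods covered by exactly one.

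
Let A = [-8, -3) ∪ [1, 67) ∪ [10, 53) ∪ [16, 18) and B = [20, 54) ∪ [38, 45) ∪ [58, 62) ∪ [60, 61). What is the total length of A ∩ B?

A, merged: [-8, -3), [1, 67).
B, merged: [20, 54), [58, 62).
A ∩ B = [20, 54), [58, 62).
Total: 34 + 4 = 38.

38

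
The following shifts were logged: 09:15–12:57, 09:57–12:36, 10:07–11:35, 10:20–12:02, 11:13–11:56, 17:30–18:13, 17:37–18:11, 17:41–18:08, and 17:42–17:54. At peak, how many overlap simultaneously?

At 11:13, 5 of the intervals are simultaneously active.
No point has more.

5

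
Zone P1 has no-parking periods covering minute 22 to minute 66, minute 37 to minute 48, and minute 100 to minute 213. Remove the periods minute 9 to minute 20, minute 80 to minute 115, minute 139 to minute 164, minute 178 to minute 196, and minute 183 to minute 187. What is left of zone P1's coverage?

Merge the first list: minute 22 to minute 66, minute 100 to minute 213.
Merge the second list: minute 9 to minute 20, minute 80 to minute 115, minute 139 to minute 164, minute 178 to minute 196.
minute 22 to minute 66: nothing removed.
minute 100 to minute 213 \ B = minute 115 to minute 139, minute 164 to minute 178, minute 196 to minute 213.

minute 22 to minute 66, minute 115 to minute 139, minute 164 to minute 178, minute 196 to minute 213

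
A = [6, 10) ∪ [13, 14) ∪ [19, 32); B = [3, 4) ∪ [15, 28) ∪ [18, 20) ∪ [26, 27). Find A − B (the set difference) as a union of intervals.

[6, 10) ∪ [13, 14) ∪ [28, 32)

Merge the second list: [3, 4), [15, 28).
[6, 10): no B overlap → unchanged.
[13, 14): no B overlap → unchanged.
[19, 32) minus B → [28, 32).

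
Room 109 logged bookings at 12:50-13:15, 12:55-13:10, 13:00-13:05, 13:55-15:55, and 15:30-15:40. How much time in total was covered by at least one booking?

2 h 25 min

Merged: 12:50–13:15, 13:55–15:55.
Lengths: 25 min + 2 h = 2 h 25 min.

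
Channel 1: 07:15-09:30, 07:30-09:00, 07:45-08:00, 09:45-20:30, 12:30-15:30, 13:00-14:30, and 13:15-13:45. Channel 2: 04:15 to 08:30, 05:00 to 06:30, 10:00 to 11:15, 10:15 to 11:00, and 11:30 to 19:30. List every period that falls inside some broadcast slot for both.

First set merges to 07:15–09:30, 09:45–20:30.
Second set merges to 04:15–08:30, 10:00–11:15, 11:30–19:30.
07:15–09:30 ∩ B → 07:15–08:30.
09:45–20:30 ∩ B → 10:00–11:15, 11:30–19:30.

07:15–08:30, 10:00–11:15, 11:30–19:30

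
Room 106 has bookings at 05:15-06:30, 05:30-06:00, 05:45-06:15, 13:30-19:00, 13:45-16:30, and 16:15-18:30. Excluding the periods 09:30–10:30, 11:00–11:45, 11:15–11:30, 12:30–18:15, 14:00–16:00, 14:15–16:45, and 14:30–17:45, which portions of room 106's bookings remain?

A, merged: 05:15–06:30, 13:30–19:00.
B, merged: 09:30–10:30, 11:00–11:45, 12:30–18:15.
05:15–06:30 is untouched.
13:30–19:00 with B removed leaves 18:15–19:00.

05:15–06:30, 18:15–19:00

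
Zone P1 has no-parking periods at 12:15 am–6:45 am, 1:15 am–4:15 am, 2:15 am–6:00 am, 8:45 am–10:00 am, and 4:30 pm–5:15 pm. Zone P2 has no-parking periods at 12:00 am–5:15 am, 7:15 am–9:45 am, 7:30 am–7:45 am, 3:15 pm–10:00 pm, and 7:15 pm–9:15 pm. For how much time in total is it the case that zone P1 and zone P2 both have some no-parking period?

6 h 45 min

Merge the first list: 12:15 am–6:45 am, 8:45 am–10:00 am, 4:30 pm–5:15 pm.
Merge the second list: 12:00 am–5:15 am, 7:15 am–9:45 am, 3:15 pm–10:00 pm.
A ∩ B = 12:15 am–5:15 am, 8:45 am–9:45 am, 4:30 pm–5:15 pm.
Total: 5 h + 1 h + 45 min = 6 h 45 min.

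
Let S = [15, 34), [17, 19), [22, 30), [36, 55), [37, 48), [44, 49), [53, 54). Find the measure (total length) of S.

38

Merged: [15, 34), [36, 55).
Lengths: 19 + 19 = 38.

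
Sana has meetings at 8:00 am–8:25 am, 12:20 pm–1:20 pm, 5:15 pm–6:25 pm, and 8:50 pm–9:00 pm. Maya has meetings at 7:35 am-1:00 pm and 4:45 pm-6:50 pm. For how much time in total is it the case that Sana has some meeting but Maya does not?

A \ B = 1:00 pm–1:20 pm, 8:50 pm–9:00 pm.
Total: 20 min + 10 min = 30 min.

30 min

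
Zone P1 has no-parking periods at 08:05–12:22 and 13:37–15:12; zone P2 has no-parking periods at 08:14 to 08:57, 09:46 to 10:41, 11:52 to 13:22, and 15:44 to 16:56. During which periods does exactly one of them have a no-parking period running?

A but not B: 08:05–08:14, 08:57–09:46, 10:41–11:52, 13:37–15:12.
B but not A: 12:22–13:22, 15:44–16:56.
Combining gives A △ B.

08:05–08:14, 08:57–09:46, 10:41–11:52, 12:22–13:22, 13:37–15:12, 15:44–16:56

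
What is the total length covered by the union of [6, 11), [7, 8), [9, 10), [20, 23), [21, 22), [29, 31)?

10

Merged: [6, 11), [20, 23), [29, 31).
Lengths: 5 + 3 + 2 = 10.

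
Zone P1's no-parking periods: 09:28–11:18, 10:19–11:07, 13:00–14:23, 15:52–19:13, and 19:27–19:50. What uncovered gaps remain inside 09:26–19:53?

09:26-09:28, 11:18-13:00, 14:23-15:52, 19:13-19:27, 19:50-19:53

After merging, the occupied span is 09:28-11:18, 13:00-14:23, 15:52-19:13, 19:27-19:50.
Complement within 09:26-19:53: 09:26-09:28, 11:18-13:00, 14:23-15:52, 19:13-19:27, 19:50-19:53.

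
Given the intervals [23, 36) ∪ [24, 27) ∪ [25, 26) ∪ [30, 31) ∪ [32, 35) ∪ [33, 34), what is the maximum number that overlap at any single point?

At 25, 3 of the intervals are simultaneously active.
No point has more.

3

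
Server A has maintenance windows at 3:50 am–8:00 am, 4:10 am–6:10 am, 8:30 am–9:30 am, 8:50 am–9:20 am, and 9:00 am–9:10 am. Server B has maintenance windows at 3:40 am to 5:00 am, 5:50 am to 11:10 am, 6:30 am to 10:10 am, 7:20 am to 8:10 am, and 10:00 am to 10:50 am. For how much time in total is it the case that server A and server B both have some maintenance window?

Merge the first list: 3:50 am-8:00 am, 8:30 am-9:30 am.
Merge the second list: 3:40 am-5:00 am, 5:50 am-11:10 am.
A ∩ B = 3:50 am-5:00 am, 5:50 am-8:00 am, 8:30 am-9:30 am.
Total: 1 h 10 min + 2 h 10 min + 1 h = 4 h 20 min.

4 h 20 min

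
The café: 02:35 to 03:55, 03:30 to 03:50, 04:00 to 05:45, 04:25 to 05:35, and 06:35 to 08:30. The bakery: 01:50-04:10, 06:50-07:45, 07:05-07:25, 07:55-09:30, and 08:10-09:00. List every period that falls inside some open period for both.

02:35–03:55, 04:00–04:10, 06:50–07:45, 07:55–08:30

A, merged: 02:35–03:55, 04:00–05:45, 06:35–08:30.
B, merged: 01:50–04:10, 06:50–07:45, 07:55–09:30.
02:35–03:55 ∩ B → 02:35–03:55.
04:00–05:45 ∩ B → 04:00–04:10.
06:35–08:30 ∩ B → 06:50–07:45, 07:55–08:30.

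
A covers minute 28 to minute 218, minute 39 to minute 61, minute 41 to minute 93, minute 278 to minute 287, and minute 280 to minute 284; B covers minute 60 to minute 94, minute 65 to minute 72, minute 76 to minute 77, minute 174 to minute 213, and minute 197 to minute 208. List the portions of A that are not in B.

First set merges to minute 28 to minute 218, minute 278 to minute 287.
Second set merges to minute 60 to minute 94, minute 174 to minute 213.
minute 28 to minute 218 minus B → minute 28 to minute 60, minute 94 to minute 174, minute 213 to minute 218.
minute 278 to minute 287: no B overlap → unchanged.

minute 28 to minute 60, minute 94 to minute 174, minute 213 to minute 218, minute 278 to minute 287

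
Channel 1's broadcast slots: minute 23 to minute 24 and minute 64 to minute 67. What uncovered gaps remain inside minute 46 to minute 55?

minute 46 to minute 55

After merging, the occupied span is minute 23 to minute 24, minute 64 to minute 67.
Complement within minute 46 to minute 55: minute 46 to minute 55.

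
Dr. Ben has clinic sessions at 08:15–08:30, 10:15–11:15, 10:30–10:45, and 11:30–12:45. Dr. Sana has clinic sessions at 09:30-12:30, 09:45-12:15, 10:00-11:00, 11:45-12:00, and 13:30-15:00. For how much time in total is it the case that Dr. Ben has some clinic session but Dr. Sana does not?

Merge the first list: 08:15–08:30, 10:15–11:15, 11:30–12:45.
Merge the second list: 09:30–12:30, 13:30–15:00.
A \ B = 08:15–08:30, 12:30–12:45.
Total: 15 min + 15 min = 30 min.

30 min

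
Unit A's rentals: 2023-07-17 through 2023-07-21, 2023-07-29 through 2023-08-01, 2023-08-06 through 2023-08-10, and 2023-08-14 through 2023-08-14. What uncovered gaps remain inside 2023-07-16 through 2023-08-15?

Covered (merged): 2023-07-17 through 2023-07-21, 2023-07-29 through 2023-08-01, 2023-08-06 through 2023-08-10, 2023-08-14 through 2023-08-14.
Complement within 2023-07-16 through 2023-08-15: 2023-07-16 through 2023-07-16, 2023-07-22 through 2023-07-28, 2023-08-02 through 2023-08-05, 2023-08-11 through 2023-08-13, 2023-08-15 through 2023-08-15.

2023-07-16 through 2023-07-16, 2023-07-22 through 2023-07-28, 2023-08-02 through 2023-08-05, 2023-08-11 through 2023-08-13, 2023-08-15 through 2023-08-15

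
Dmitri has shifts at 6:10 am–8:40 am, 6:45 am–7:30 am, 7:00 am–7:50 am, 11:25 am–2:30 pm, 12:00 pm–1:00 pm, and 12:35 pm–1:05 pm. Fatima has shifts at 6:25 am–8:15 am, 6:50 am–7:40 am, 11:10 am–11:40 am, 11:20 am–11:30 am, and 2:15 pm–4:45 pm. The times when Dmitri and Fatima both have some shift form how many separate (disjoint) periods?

Merge the first list: 6:10 am–8:40 am, 11:25 am–2:30 pm.
Merge the second list: 6:25 am–8:15 am, 11:10 am–11:40 am, 2:15 pm–4:45 pm.
A ∩ B = 6:25 am–8:15 am, 11:25 am–11:40 am, 2:15 pm–2:30 pm.
That is 3 disjoint pieces.

3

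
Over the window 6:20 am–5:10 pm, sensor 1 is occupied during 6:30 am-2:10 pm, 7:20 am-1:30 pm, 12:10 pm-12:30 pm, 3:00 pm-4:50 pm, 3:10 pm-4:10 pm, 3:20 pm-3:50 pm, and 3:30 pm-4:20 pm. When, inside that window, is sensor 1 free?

6:20 am–6:30 am, 2:10 pm–3:00 pm, 4:50 pm–5:10 pm

The merged coverage is 6:30 am–2:10 pm, 3:00 pm–4:50 pm.
Gaps within 6:20 am–5:10 pm: 6:20 am–6:30 am, 2:10 pm–3:00 pm, 4:50 pm–5:10 pm.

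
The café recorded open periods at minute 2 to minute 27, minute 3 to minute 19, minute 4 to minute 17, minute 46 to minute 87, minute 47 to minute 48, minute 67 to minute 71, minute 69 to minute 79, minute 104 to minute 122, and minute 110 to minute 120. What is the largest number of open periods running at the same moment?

Sweep endpoints in order; track running count of active intervals.
Peak of 3 reached at minute 4.

3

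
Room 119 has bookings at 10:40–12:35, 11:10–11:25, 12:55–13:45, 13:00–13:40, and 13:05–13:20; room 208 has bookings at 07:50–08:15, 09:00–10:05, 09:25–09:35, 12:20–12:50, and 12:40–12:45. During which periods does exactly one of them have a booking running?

07:50–08:15, 09:00–10:05, 10:40–12:20, 12:35–12:50, 12:55–13:45

A, merged: 10:40–12:35, 12:55–13:45.
B, merged: 07:50–08:15, 09:00–10:05, 12:20–12:50.
A but not B: 10:40–12:20, 12:55–13:45.
B but not A: 07:50–08:15, 09:00–10:05, 12:35–12:50.
Combining gives A △ B.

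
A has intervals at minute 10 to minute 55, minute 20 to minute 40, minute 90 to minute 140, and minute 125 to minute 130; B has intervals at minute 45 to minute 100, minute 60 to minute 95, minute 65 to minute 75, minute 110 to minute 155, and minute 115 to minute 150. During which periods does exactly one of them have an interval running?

Merge the first list: minute 10 to minute 55, minute 90 to minute 140.
Merge the second list: minute 45 to minute 100, minute 110 to minute 155.
A but not B: minute 10 to minute 45, minute 100 to minute 110.
B but not A: minute 55 to minute 90, minute 140 to minute 155.
Combining gives A △ B.

minute 10 to minute 45, minute 55 to minute 90, minute 100 to minute 110, minute 140 to minute 155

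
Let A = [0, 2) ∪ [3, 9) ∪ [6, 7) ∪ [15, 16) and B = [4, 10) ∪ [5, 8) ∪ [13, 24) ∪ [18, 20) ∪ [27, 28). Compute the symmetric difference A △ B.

First set merges to [0, 2), [3, 9), [15, 16).
Second set merges to [4, 10), [13, 24), [27, 28).
A \ B = [0, 2), [3, 4).
B \ A = [9, 10), [13, 15), [16, 24), [27, 28).
Union of the two gives the symmetric difference.

[0, 2) ∪ [3, 4) ∪ [9, 10) ∪ [13, 15) ∪ [16, 24) ∪ [27, 28)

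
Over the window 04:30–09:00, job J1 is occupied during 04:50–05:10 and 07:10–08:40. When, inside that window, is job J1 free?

Covered (merged): 04:50–05:10, 07:10–08:40.
Uncovered inside 04:30–09:00: 04:30–04:50, 05:10–07:10, 08:40–09:00.

04:30–04:50, 05:10–07:10, 08:40–09:00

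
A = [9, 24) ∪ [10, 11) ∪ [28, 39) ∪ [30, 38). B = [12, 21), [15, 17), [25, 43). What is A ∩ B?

[12, 21) ∪ [28, 39)

First set merges to [9, 24), [28, 39).
Second set merges to [12, 21), [25, 43).
[9, 24) ∩ B → [12, 21).
[28, 39) ∩ B → [28, 39).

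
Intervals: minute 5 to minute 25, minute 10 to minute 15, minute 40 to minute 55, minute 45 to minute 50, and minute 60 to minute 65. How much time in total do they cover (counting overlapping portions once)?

Merged: minute 5 to minute 25, minute 40 to minute 55, minute 60 to minute 65.
Lengths: 20 minutes + 15 minutes + 5 minutes = 40 minutes.

40 minutes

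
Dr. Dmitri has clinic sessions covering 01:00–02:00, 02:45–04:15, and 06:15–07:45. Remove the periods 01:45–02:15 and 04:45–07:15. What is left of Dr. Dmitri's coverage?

01:00-01:45, 02:45-04:15, 07:15-07:45

01:00-02:00 with B removed leaves 01:00-01:45.
02:45-04:15 is untouched.
06:15-07:45 with B removed leaves 07:15-07:45.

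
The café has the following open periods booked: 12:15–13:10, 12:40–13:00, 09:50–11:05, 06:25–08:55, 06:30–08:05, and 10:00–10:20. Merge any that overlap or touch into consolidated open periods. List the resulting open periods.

06:25-08:55, 09:50-11:05, 12:15-13:10

Sort by start: 06:25-08:55, 06:30-08:05, 09:50-11:05, 10:00-10:20, 12:15-13:10, 12:40-13:00.
06:30-08:05 overlaps/touches 06:25-08:55 → extend to 06:25-08:55.
09:50-11:05 is disjoint → start new block.
10:00-10:20 overlaps/touches 09:50-11:05 → extend to 09:50-11:05.
12:15-13:10 is disjoint → start new block.
12:40-13:00 overlaps/touches 12:15-13:10 → extend to 12:15-13:10.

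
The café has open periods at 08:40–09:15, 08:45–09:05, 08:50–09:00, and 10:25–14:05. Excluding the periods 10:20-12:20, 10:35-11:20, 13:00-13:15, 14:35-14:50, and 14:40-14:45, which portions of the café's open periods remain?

08:40–09:15, 12:20–13:00, 13:15–14:05

A, merged: 08:40–09:15, 10:25–14:05.
B, merged: 10:20–12:20, 13:00–13:15, 14:35–14:50.
08:40–09:15 is untouched.
10:25–14:05 with B removed leaves 12:20–13:00, 13:15–14:05.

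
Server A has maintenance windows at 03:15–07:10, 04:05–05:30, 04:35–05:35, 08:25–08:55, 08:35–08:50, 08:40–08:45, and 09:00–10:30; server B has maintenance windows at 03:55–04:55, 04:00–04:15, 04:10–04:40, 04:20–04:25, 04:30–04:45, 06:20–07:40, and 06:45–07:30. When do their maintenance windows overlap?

A, merged: 03:15–07:10, 08:25–08:55, 09:00–10:30.
B, merged: 03:55–04:55, 06:20–07:40.
03:15–07:10 ∩ B → 03:55–04:55, 06:20–07:10.
08:25–08:55 meets no B interval.
09:00–10:30 meets no B interval.

03:55–04:55, 06:20–07:10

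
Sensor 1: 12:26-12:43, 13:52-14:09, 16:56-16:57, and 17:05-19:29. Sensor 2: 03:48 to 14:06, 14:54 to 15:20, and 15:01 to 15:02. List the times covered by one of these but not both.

Second set merges to 03:48–14:06, 14:54–15:20.
Only in the first: 14:06–14:09, 16:56–16:57, 17:05–19:29.
Only in the second: 03:48–12:26, 12:43–13:52, 14:54–15:20.
Together these are the periods covered by exactly one.

03:48–12:26, 12:43–13:52, 14:06–14:09, 14:54–15:20, 16:56–16:57, 17:05–19:29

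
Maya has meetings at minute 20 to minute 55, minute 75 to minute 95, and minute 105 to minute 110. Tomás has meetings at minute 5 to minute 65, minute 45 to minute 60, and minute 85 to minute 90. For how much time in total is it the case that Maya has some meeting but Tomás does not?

20 minutes

Merge the second list: minute 5 to minute 65, minute 85 to minute 90.
A \ B = minute 75 to minute 85, minute 90 to minute 95, minute 105 to minute 110.
Total: 10 minutes + 5 minutes + 5 minutes = 20 minutes.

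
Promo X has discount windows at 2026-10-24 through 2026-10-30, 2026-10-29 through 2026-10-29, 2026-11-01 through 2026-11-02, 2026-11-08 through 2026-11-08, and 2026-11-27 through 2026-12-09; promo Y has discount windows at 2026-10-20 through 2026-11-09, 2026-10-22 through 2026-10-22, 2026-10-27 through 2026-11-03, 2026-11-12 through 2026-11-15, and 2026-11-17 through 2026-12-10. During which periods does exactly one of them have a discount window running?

Merge the first list: 2026-10-24 through 2026-10-30, 2026-11-01 through 2026-11-02, 2026-11-08 through 2026-11-08, 2026-11-27 through 2026-12-09.
Merge the second list: 2026-10-20 through 2026-11-09, 2026-11-12 through 2026-11-15, 2026-11-17 through 2026-12-10.
Only in the first: none.
Only in the second: 2026-10-20 through 2026-10-23, 2026-10-31 through 2026-10-31, 2026-11-03 through 2026-11-07, 2026-11-09 through 2026-11-09, 2026-11-12 through 2026-11-15, 2026-11-17 through 2026-11-26, 2026-12-10 through 2026-12-10.
Together these are the periods covered by exactly one.

2026-10-20 through 2026-10-23, 2026-10-31 through 2026-10-31, 2026-11-03 through 2026-11-07, 2026-11-09 through 2026-11-09, 2026-11-12 through 2026-11-15, 2026-11-17 through 2026-11-26, 2026-12-10 through 2026-12-10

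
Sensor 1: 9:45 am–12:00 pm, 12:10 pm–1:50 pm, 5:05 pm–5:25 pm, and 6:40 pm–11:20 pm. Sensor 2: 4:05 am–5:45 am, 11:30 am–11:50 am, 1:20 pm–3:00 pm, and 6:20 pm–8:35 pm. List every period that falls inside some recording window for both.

11:30 am–11:50 am, 1:20 pm–1:50 pm, 6:40 pm–8:35 pm

9:45 am–12:00 pm overlaps B on 11:30 am–11:50 am.
12:10 pm–1:50 pm overlaps B on 1:20 pm–1:50 pm.
5:05 pm–5:25 pm falls entirely outside B.
6:40 pm–11:20 pm overlaps B on 6:40 pm–8:35 pm.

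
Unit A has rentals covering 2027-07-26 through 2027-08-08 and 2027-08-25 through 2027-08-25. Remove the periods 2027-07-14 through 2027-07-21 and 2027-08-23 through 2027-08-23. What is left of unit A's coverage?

2027-07-26 through 2027-08-08: nothing removed.
2027-08-25 through 2027-08-25: nothing removed.

2027-07-26 through 2027-08-08, 2027-08-25 through 2027-08-25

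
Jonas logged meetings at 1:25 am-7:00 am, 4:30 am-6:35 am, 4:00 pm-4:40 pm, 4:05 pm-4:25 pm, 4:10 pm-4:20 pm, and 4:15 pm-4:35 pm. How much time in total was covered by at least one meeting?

Merged: 1:25 am–7:00 am, 4:00 pm–4:40 pm.
Lengths: 5 h 35 min + 40 min = 6 h 15 min.

6 h 15 min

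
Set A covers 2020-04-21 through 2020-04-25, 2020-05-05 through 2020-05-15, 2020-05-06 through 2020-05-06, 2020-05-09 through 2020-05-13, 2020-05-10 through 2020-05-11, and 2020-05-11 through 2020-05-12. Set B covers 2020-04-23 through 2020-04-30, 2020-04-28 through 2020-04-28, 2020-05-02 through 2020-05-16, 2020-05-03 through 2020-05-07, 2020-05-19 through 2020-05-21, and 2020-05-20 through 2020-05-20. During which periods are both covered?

2020-04-23 through 2020-04-25, 2020-05-05 through 2020-05-15

First set merges to 2020-04-21 through 2020-04-25, 2020-05-05 through 2020-05-15.
Second set merges to 2020-04-23 through 2020-04-30, 2020-05-02 through 2020-05-16, 2020-05-19 through 2020-05-21.
2020-04-21 through 2020-04-25 ∩ B → 2020-04-23 through 2020-04-25.
2020-05-05 through 2020-05-15 ∩ B → 2020-05-05 through 2020-05-15.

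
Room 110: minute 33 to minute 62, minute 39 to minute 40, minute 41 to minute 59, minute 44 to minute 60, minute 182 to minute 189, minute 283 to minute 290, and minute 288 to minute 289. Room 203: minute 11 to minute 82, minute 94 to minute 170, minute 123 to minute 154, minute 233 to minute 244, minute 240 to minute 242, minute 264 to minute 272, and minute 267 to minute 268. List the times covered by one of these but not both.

Merge the first list: minute 33 to minute 62, minute 182 to minute 189, minute 283 to minute 290.
Merge the second list: minute 11 to minute 82, minute 94 to minute 170, minute 233 to minute 244, minute 264 to minute 272.
Only in the first: minute 182 to minute 189, minute 283 to minute 290.
Only in the second: minute 11 to minute 33, minute 62 to minute 82, minute 94 to minute 170, minute 233 to minute 244, minute 264 to minute 272.
Together these are the periods covered by exactly one.

minute 11 to minute 33, minute 62 to minute 82, minute 94 to minute 170, minute 182 to minute 189, minute 233 to minute 244, minute 264 to minute 272, minute 283 to minute 290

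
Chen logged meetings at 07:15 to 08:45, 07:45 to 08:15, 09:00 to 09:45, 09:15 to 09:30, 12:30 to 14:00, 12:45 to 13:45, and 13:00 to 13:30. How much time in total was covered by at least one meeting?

3 h 45 min

Merged: 07:15-08:45, 09:00-09:45, 12:30-14:00.
Lengths: 1 h 30 min + 45 min + 1 h 30 min = 3 h 45 min.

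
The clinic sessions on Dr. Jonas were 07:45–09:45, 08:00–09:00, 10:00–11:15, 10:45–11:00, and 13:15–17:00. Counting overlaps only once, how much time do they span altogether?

Merged: 07:45–09:45, 10:00–11:15, 13:15–17:00.
Lengths: 2 h + 1 h 15 min + 3 h 45 min = 7 h.

7 h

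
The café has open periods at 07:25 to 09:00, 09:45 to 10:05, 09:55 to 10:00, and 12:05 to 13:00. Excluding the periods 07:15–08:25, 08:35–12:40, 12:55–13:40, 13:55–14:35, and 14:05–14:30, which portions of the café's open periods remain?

08:25–08:35, 12:40–12:55

Merge the first list: 07:25–09:00, 09:45–10:05, 12:05–13:00.
Merge the second list: 07:15–08:25, 08:35–12:40, 12:55–13:40, 13:55–14:35.
07:25–09:00 \ B = 08:25–08:35.
09:45–10:05: entirely removed.
12:05–13:00 \ B = 12:40–12:55.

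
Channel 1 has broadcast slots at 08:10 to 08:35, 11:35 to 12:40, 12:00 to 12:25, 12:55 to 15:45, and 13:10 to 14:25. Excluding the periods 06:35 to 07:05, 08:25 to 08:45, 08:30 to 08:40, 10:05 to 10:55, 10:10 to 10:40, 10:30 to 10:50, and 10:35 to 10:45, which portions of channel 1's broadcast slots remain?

08:10–08:25, 11:35–12:40, 12:55–15:45

First set merges to 08:10–08:35, 11:35–12:40, 12:55–15:45.
Second set merges to 06:35–07:05, 08:25–08:45, 10:05–10:55.
08:10–08:35 minus B → 08:10–08:25.
11:35–12:40: no B overlap → unchanged.
12:55–15:45: no B overlap → unchanged.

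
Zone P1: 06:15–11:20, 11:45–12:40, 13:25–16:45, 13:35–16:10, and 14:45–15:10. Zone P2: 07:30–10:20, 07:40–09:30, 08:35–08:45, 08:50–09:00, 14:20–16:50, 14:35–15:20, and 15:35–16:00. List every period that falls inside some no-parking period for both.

07:30–10:20, 14:20–16:45

A, merged: 06:15–11:20, 11:45–12:40, 13:25–16:45.
B, merged: 07:30–10:20, 14:20–16:50.
06:15–11:20 meets the second set on 07:30–10:20.
11:45–12:40: no overlap with the second set.
13:25–16:45 meets the second set on 14:20–16:45.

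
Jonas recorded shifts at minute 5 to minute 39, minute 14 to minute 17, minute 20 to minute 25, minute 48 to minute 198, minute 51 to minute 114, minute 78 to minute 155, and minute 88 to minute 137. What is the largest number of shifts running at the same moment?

4

Sweep endpoints in order; track running count of active intervals.
Peak of 4 reached at minute 88.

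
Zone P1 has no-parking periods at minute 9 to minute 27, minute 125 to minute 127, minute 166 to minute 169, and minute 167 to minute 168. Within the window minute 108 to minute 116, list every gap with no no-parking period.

minute 108 to minute 116

The merged coverage is minute 9 to minute 27, minute 125 to minute 127, minute 166 to minute 169.
Complement within minute 108 to minute 116: minute 108 to minute 116.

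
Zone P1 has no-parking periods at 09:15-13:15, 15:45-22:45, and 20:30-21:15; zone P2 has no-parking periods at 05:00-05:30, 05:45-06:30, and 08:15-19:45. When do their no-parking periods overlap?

09:15–13:15, 15:45–19:45

Merge the first list: 09:15–13:15, 15:45–22:45.
09:15–13:15 meets the second set on 09:15–13:15.
15:45–22:45 meets the second set on 15:45–19:45.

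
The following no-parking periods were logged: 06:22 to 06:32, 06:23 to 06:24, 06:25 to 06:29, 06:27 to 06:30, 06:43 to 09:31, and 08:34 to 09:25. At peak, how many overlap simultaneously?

Sweep endpoints in order; track running count of active intervals.
Peak of 3 reached at 06:27.

3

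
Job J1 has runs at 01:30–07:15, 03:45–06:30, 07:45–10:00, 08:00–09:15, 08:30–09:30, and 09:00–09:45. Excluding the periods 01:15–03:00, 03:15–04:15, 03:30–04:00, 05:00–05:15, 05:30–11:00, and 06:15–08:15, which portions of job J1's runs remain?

03:00–03:15, 04:15–05:00, 05:15–05:30

A, merged: 01:30–07:15, 07:45–10:00.
B, merged: 01:15–03:00, 03:15–04:15, 05:00–05:15, 05:30–11:00.
01:30–07:15 \ B = 03:00–03:15, 04:15–05:00, 05:15–05:30.
07:45–10:00: entirely removed.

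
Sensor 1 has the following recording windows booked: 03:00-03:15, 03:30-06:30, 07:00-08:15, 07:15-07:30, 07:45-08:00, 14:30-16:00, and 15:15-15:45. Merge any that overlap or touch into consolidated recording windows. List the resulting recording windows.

03:30–06:30 is disjoint → start new block.
07:00–08:15 is disjoint → start new block.
07:15–07:30 overlaps/touches 07:00–08:15 → extend to 07:00–08:15.
07:45–08:00 overlaps/touches 07:00–08:15 → extend to 07:00–08:15.
14:30–16:00 is disjoint → start new block.
15:15–15:45 overlaps/touches 14:30–16:00 → extend to 14:30–16:00.

03:00–03:15, 03:30–06:30, 07:00–08:15, 14:30–16:00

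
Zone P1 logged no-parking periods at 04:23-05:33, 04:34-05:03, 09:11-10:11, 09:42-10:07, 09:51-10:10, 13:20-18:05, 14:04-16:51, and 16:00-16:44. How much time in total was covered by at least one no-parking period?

Merged: 04:23–05:33, 09:11–10:11, 13:20–18:05.
Lengths: 1 h 10 min + 1 h + 4 h 45 min = 6 h 55 min.

6 h 55 min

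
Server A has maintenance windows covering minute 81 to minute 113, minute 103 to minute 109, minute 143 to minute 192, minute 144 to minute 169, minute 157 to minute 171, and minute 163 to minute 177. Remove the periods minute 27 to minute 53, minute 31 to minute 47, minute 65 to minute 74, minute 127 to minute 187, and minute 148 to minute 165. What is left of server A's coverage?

First set merges to minute 81 to minute 113, minute 143 to minute 192.
Second set merges to minute 27 to minute 53, minute 65 to minute 74, minute 127 to minute 187.
minute 81 to minute 113 is untouched.
minute 143 to minute 192 with B removed leaves minute 187 to minute 192.

minute 81 to minute 113, minute 187 to minute 192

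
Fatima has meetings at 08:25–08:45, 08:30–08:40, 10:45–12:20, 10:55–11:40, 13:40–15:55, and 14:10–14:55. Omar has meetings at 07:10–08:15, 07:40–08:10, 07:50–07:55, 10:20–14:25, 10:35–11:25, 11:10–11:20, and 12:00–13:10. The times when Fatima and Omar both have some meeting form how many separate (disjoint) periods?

First set merges to 08:25–08:45, 10:45–12:20, 13:40–15:55.
Second set merges to 07:10–08:15, 10:20–14:25.
A ∩ B = 10:45–12:20, 13:40–14:25.
That is 2 disjoint pieces.

2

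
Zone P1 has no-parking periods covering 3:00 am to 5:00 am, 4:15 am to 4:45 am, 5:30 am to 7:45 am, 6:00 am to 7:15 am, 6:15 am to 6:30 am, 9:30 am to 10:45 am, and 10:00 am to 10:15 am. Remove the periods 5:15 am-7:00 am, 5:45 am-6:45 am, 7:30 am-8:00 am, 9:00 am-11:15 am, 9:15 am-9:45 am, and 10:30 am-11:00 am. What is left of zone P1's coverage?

3:00 am-5:00 am, 7:00 am-7:30 am

First set merges to 3:00 am-5:00 am, 5:30 am-7:45 am, 9:30 am-10:45 am.
Second set merges to 5:15 am-7:00 am, 7:30 am-8:00 am, 9:00 am-11:15 am.
3:00 am-5:00 am: nothing removed.
5:30 am-7:45 am \ B = 7:00 am-7:30 am.
9:30 am-10:45 am: entirely removed.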